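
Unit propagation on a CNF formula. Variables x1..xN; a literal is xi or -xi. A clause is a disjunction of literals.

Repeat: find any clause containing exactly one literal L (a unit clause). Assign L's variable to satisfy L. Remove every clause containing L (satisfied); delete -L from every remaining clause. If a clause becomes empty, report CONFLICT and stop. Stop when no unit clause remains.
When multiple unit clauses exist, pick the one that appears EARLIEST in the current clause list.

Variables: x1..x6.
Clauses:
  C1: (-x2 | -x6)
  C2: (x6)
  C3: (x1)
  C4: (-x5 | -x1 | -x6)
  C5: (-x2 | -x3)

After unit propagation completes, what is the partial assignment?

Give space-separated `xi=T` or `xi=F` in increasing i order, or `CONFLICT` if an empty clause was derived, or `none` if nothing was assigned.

Answer: x1=T x2=F x5=F x6=T

Derivation:
unit clause [6] forces x6=T; simplify:
  drop -6 from [-2, -6] -> [-2]
  drop -6 from [-5, -1, -6] -> [-5, -1]
  satisfied 1 clause(s); 4 remain; assigned so far: [6]
unit clause [-2] forces x2=F; simplify:
  satisfied 2 clause(s); 2 remain; assigned so far: [2, 6]
unit clause [1] forces x1=T; simplify:
  drop -1 from [-5, -1] -> [-5]
  satisfied 1 clause(s); 1 remain; assigned so far: [1, 2, 6]
unit clause [-5] forces x5=F; simplify:
  satisfied 1 clause(s); 0 remain; assigned so far: [1, 2, 5, 6]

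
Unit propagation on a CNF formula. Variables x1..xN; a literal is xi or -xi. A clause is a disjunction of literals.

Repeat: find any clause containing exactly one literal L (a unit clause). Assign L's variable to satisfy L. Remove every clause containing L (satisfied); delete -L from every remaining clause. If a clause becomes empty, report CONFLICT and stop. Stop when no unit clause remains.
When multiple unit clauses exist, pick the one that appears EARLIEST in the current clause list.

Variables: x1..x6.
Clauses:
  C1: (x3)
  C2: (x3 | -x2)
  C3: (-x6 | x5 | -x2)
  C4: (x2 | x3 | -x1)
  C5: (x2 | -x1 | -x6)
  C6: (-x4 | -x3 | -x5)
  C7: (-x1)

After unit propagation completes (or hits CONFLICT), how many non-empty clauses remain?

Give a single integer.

Answer: 2

Derivation:
unit clause [3] forces x3=T; simplify:
  drop -3 from [-4, -3, -5] -> [-4, -5]
  satisfied 3 clause(s); 4 remain; assigned so far: [3]
unit clause [-1] forces x1=F; simplify:
  satisfied 2 clause(s); 2 remain; assigned so far: [1, 3]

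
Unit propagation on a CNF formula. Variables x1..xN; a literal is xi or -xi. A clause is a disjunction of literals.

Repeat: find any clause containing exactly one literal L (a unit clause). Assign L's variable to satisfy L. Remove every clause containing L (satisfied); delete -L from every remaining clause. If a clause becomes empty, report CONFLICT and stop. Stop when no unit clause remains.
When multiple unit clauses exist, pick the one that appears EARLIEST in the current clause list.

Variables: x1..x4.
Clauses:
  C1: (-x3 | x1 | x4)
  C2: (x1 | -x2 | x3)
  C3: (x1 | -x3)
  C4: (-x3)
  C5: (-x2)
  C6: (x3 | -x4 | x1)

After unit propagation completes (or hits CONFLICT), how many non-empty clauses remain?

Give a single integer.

Answer: 1

Derivation:
unit clause [-3] forces x3=F; simplify:
  drop 3 from [1, -2, 3] -> [1, -2]
  drop 3 from [3, -4, 1] -> [-4, 1]
  satisfied 3 clause(s); 3 remain; assigned so far: [3]
unit clause [-2] forces x2=F; simplify:
  satisfied 2 clause(s); 1 remain; assigned so far: [2, 3]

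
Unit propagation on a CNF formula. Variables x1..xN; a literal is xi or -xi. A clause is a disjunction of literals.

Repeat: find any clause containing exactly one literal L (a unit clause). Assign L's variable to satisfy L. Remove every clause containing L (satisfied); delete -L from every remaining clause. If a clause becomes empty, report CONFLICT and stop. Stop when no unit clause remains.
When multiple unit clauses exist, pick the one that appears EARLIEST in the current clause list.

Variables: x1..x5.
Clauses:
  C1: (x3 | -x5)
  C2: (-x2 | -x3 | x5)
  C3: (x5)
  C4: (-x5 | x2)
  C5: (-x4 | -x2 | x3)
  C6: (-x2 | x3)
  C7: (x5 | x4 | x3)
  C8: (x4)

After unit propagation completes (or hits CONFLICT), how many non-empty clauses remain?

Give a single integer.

unit clause [5] forces x5=T; simplify:
  drop -5 from [3, -5] -> [3]
  drop -5 from [-5, 2] -> [2]
  satisfied 3 clause(s); 5 remain; assigned so far: [5]
unit clause [3] forces x3=T; simplify:
  satisfied 3 clause(s); 2 remain; assigned so far: [3, 5]
unit clause [2] forces x2=T; simplify:
  satisfied 1 clause(s); 1 remain; assigned so far: [2, 3, 5]
unit clause [4] forces x4=T; simplify:
  satisfied 1 clause(s); 0 remain; assigned so far: [2, 3, 4, 5]

Answer: 0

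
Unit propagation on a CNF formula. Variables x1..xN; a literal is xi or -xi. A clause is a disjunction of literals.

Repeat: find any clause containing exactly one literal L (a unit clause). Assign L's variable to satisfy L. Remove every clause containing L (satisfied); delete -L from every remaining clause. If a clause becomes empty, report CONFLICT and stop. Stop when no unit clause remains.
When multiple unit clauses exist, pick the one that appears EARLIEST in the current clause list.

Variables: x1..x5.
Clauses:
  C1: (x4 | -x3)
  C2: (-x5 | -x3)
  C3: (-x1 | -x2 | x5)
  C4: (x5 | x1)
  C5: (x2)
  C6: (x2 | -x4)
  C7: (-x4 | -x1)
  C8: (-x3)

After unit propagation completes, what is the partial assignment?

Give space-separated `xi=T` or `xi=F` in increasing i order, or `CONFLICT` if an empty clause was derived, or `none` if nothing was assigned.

unit clause [2] forces x2=T; simplify:
  drop -2 from [-1, -2, 5] -> [-1, 5]
  satisfied 2 clause(s); 6 remain; assigned so far: [2]
unit clause [-3] forces x3=F; simplify:
  satisfied 3 clause(s); 3 remain; assigned so far: [2, 3]

Answer: x2=T x3=F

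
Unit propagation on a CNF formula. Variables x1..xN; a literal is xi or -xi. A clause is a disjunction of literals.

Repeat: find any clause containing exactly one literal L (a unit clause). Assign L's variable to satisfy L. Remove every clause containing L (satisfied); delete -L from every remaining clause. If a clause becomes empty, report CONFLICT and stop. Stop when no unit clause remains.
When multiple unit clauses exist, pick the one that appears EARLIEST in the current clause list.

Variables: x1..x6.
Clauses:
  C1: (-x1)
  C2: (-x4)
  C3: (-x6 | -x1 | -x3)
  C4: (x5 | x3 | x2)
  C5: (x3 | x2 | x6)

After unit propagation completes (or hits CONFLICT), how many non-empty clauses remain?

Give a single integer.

Answer: 2

Derivation:
unit clause [-1] forces x1=F; simplify:
  satisfied 2 clause(s); 3 remain; assigned so far: [1]
unit clause [-4] forces x4=F; simplify:
  satisfied 1 clause(s); 2 remain; assigned so far: [1, 4]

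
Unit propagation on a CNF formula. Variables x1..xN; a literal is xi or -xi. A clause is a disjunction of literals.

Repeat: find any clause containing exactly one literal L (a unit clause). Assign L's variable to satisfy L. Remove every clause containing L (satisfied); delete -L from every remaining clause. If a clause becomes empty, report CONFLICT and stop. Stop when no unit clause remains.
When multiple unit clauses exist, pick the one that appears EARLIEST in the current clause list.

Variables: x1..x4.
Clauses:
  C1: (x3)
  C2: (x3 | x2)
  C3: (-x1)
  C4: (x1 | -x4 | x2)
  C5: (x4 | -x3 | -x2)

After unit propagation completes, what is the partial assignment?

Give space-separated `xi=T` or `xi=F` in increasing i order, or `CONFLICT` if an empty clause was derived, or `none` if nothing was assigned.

Answer: x1=F x3=T

Derivation:
unit clause [3] forces x3=T; simplify:
  drop -3 from [4, -3, -2] -> [4, -2]
  satisfied 2 clause(s); 3 remain; assigned so far: [3]
unit clause [-1] forces x1=F; simplify:
  drop 1 from [1, -4, 2] -> [-4, 2]
  satisfied 1 clause(s); 2 remain; assigned so far: [1, 3]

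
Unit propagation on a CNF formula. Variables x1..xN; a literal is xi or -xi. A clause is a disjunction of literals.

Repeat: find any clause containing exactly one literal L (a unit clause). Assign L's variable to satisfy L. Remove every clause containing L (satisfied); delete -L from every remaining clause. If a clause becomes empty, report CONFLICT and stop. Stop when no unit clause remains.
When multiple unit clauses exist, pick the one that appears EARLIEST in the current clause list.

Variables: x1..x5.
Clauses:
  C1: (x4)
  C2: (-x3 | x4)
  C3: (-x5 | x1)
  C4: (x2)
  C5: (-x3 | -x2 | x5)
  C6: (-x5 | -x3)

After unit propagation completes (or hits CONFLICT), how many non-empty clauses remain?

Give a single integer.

Answer: 3

Derivation:
unit clause [4] forces x4=T; simplify:
  satisfied 2 clause(s); 4 remain; assigned so far: [4]
unit clause [2] forces x2=T; simplify:
  drop -2 from [-3, -2, 5] -> [-3, 5]
  satisfied 1 clause(s); 3 remain; assigned so far: [2, 4]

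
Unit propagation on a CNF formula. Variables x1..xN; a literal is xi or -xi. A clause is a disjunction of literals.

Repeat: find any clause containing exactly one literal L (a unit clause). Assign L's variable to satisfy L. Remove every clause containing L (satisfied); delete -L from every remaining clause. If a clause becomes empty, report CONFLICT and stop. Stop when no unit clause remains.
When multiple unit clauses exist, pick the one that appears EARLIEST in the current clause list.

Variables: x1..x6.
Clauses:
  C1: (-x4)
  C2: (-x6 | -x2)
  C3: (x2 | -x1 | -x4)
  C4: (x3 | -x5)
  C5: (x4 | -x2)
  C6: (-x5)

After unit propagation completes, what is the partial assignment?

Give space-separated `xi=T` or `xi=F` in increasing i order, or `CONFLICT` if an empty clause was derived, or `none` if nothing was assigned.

unit clause [-4] forces x4=F; simplify:
  drop 4 from [4, -2] -> [-2]
  satisfied 2 clause(s); 4 remain; assigned so far: [4]
unit clause [-2] forces x2=F; simplify:
  satisfied 2 clause(s); 2 remain; assigned so far: [2, 4]
unit clause [-5] forces x5=F; simplify:
  satisfied 2 clause(s); 0 remain; assigned so far: [2, 4, 5]

Answer: x2=F x4=F x5=F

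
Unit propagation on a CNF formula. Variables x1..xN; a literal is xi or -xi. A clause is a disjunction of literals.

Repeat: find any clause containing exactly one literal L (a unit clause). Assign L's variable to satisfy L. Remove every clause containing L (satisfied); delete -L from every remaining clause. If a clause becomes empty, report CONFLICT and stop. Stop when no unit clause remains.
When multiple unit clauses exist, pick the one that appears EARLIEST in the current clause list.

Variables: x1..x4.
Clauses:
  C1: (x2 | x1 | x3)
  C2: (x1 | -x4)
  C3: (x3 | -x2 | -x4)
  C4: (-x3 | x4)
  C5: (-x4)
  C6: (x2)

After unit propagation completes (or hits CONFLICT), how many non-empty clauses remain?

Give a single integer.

unit clause [-4] forces x4=F; simplify:
  drop 4 from [-3, 4] -> [-3]
  satisfied 3 clause(s); 3 remain; assigned so far: [4]
unit clause [-3] forces x3=F; simplify:
  drop 3 from [2, 1, 3] -> [2, 1]
  satisfied 1 clause(s); 2 remain; assigned so far: [3, 4]
unit clause [2] forces x2=T; simplify:
  satisfied 2 clause(s); 0 remain; assigned so far: [2, 3, 4]

Answer: 0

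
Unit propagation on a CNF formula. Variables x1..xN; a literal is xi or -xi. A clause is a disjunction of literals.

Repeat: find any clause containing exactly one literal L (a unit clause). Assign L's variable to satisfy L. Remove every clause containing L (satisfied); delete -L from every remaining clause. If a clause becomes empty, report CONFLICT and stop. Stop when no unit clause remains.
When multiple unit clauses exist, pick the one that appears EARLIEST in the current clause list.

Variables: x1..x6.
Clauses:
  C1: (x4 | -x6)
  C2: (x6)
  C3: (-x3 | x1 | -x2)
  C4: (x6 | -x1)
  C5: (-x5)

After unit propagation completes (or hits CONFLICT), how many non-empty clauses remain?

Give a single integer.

unit clause [6] forces x6=T; simplify:
  drop -6 from [4, -6] -> [4]
  satisfied 2 clause(s); 3 remain; assigned so far: [6]
unit clause [4] forces x4=T; simplify:
  satisfied 1 clause(s); 2 remain; assigned so far: [4, 6]
unit clause [-5] forces x5=F; simplify:
  satisfied 1 clause(s); 1 remain; assigned so far: [4, 5, 6]

Answer: 1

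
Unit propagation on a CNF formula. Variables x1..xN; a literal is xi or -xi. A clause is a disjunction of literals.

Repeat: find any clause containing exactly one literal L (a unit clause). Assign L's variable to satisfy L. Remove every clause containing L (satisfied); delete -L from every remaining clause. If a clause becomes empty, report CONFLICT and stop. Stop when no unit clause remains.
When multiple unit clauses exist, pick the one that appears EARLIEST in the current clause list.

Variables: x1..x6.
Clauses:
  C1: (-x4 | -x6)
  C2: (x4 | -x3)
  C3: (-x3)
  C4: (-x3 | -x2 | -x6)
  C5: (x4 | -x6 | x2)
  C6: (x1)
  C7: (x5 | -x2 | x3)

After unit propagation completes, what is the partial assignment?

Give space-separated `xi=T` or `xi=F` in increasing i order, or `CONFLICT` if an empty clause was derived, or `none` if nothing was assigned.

Answer: x1=T x3=F

Derivation:
unit clause [-3] forces x3=F; simplify:
  drop 3 from [5, -2, 3] -> [5, -2]
  satisfied 3 clause(s); 4 remain; assigned so far: [3]
unit clause [1] forces x1=T; simplify:
  satisfied 1 clause(s); 3 remain; assigned so far: [1, 3]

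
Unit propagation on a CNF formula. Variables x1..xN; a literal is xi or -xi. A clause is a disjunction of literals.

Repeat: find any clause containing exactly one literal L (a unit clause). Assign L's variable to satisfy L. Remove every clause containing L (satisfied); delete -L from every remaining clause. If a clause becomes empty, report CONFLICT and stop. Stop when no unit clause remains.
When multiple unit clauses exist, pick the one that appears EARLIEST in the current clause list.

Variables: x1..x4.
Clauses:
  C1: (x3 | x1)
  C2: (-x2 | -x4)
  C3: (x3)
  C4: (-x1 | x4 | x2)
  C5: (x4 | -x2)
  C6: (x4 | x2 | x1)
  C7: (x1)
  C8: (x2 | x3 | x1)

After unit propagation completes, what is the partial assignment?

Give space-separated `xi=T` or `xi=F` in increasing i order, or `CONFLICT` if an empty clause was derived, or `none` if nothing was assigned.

Answer: x1=T x3=T

Derivation:
unit clause [3] forces x3=T; simplify:
  satisfied 3 clause(s); 5 remain; assigned so far: [3]
unit clause [1] forces x1=T; simplify:
  drop -1 from [-1, 4, 2] -> [4, 2]
  satisfied 2 clause(s); 3 remain; assigned so far: [1, 3]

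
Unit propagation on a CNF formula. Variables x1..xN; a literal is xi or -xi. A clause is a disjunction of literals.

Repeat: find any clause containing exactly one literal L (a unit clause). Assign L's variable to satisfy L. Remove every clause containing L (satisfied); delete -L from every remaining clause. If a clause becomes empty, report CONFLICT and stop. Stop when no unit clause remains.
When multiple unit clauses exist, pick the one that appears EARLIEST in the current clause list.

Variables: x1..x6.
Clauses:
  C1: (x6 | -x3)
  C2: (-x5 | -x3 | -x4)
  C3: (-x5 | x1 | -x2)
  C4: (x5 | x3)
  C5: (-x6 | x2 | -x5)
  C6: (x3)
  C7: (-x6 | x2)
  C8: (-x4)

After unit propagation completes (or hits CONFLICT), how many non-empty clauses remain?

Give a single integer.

Answer: 1

Derivation:
unit clause [3] forces x3=T; simplify:
  drop -3 from [6, -3] -> [6]
  drop -3 from [-5, -3, -4] -> [-5, -4]
  satisfied 2 clause(s); 6 remain; assigned so far: [3]
unit clause [6] forces x6=T; simplify:
  drop -6 from [-6, 2, -5] -> [2, -5]
  drop -6 from [-6, 2] -> [2]
  satisfied 1 clause(s); 5 remain; assigned so far: [3, 6]
unit clause [2] forces x2=T; simplify:
  drop -2 from [-5, 1, -2] -> [-5, 1]
  satisfied 2 clause(s); 3 remain; assigned so far: [2, 3, 6]
unit clause [-4] forces x4=F; simplify:
  satisfied 2 clause(s); 1 remain; assigned so far: [2, 3, 4, 6]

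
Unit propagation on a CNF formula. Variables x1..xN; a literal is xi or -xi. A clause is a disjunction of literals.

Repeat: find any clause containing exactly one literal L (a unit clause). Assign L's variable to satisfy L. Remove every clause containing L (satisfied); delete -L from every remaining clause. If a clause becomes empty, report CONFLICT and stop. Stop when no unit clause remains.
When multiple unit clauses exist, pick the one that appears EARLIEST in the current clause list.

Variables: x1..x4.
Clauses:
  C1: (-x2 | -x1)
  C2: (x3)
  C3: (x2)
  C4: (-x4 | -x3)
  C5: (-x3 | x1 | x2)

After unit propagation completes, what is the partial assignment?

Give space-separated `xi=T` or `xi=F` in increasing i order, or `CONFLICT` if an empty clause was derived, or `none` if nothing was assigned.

unit clause [3] forces x3=T; simplify:
  drop -3 from [-4, -3] -> [-4]
  drop -3 from [-3, 1, 2] -> [1, 2]
  satisfied 1 clause(s); 4 remain; assigned so far: [3]
unit clause [2] forces x2=T; simplify:
  drop -2 from [-2, -1] -> [-1]
  satisfied 2 clause(s); 2 remain; assigned so far: [2, 3]
unit clause [-1] forces x1=F; simplify:
  satisfied 1 clause(s); 1 remain; assigned so far: [1, 2, 3]
unit clause [-4] forces x4=F; simplify:
  satisfied 1 clause(s); 0 remain; assigned so far: [1, 2, 3, 4]

Answer: x1=F x2=T x3=T x4=F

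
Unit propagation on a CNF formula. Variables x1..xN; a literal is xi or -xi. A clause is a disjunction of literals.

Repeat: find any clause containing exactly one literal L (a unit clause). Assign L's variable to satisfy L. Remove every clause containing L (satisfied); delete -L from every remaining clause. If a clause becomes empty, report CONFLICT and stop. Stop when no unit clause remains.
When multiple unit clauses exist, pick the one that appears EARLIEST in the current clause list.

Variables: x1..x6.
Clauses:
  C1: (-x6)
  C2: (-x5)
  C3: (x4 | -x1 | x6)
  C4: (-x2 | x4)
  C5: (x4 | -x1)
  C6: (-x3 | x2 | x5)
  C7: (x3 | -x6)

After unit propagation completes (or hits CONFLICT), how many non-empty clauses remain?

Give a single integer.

Answer: 4

Derivation:
unit clause [-6] forces x6=F; simplify:
  drop 6 from [4, -1, 6] -> [4, -1]
  satisfied 2 clause(s); 5 remain; assigned so far: [6]
unit clause [-5] forces x5=F; simplify:
  drop 5 from [-3, 2, 5] -> [-3, 2]
  satisfied 1 clause(s); 4 remain; assigned so far: [5, 6]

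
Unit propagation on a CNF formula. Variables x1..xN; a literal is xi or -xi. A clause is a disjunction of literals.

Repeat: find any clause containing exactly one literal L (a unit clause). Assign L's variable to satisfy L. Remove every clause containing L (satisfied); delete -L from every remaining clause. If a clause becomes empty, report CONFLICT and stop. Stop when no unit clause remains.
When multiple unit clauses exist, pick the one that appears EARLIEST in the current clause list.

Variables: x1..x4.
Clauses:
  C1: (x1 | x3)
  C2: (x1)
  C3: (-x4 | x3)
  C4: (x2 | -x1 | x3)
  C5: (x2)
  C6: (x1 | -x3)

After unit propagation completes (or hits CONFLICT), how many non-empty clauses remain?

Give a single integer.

Answer: 1

Derivation:
unit clause [1] forces x1=T; simplify:
  drop -1 from [2, -1, 3] -> [2, 3]
  satisfied 3 clause(s); 3 remain; assigned so far: [1]
unit clause [2] forces x2=T; simplify:
  satisfied 2 clause(s); 1 remain; assigned so far: [1, 2]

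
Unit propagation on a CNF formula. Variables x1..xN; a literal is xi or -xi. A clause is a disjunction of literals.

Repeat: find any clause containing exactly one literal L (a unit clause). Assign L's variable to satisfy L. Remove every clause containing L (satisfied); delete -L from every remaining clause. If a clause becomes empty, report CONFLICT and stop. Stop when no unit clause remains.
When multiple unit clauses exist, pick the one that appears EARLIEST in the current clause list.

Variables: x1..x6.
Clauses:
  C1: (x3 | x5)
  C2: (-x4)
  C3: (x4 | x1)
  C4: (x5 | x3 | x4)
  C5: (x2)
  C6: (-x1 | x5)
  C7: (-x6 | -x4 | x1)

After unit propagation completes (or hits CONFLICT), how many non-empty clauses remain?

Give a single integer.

Answer: 0

Derivation:
unit clause [-4] forces x4=F; simplify:
  drop 4 from [4, 1] -> [1]
  drop 4 from [5, 3, 4] -> [5, 3]
  satisfied 2 clause(s); 5 remain; assigned so far: [4]
unit clause [1] forces x1=T; simplify:
  drop -1 from [-1, 5] -> [5]
  satisfied 1 clause(s); 4 remain; assigned so far: [1, 4]
unit clause [2] forces x2=T; simplify:
  satisfied 1 clause(s); 3 remain; assigned so far: [1, 2, 4]
unit clause [5] forces x5=T; simplify:
  satisfied 3 clause(s); 0 remain; assigned so far: [1, 2, 4, 5]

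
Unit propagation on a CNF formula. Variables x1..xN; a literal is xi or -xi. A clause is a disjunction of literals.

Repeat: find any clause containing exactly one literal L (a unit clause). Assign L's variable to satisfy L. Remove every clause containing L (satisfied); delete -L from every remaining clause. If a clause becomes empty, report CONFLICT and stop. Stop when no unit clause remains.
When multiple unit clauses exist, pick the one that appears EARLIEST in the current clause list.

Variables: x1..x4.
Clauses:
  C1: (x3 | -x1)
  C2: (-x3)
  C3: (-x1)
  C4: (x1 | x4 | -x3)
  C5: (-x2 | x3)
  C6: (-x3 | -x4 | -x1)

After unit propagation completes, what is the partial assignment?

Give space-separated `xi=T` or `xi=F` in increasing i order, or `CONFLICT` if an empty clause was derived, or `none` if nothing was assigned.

unit clause [-3] forces x3=F; simplify:
  drop 3 from [3, -1] -> [-1]
  drop 3 from [-2, 3] -> [-2]
  satisfied 3 clause(s); 3 remain; assigned so far: [3]
unit clause [-1] forces x1=F; simplify:
  satisfied 2 clause(s); 1 remain; assigned so far: [1, 3]
unit clause [-2] forces x2=F; simplify:
  satisfied 1 clause(s); 0 remain; assigned so far: [1, 2, 3]

Answer: x1=F x2=F x3=F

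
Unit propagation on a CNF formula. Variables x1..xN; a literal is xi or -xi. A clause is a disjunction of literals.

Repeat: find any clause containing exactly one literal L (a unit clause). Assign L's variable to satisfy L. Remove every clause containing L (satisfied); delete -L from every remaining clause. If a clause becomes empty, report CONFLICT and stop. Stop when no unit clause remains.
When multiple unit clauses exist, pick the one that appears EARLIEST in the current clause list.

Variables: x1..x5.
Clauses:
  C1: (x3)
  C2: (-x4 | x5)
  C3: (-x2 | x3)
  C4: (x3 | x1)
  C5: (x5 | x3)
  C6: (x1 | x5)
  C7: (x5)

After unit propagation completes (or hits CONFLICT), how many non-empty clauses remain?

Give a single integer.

unit clause [3] forces x3=T; simplify:
  satisfied 4 clause(s); 3 remain; assigned so far: [3]
unit clause [5] forces x5=T; simplify:
  satisfied 3 clause(s); 0 remain; assigned so far: [3, 5]

Answer: 0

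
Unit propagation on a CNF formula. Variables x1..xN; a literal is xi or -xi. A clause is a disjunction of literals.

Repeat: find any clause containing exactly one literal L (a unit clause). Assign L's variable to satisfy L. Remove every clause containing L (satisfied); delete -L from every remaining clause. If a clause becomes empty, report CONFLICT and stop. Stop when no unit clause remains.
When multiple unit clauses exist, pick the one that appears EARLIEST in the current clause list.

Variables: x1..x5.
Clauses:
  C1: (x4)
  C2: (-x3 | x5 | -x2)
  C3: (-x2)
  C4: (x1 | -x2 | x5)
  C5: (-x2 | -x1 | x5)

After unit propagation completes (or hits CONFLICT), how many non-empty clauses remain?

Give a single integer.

unit clause [4] forces x4=T; simplify:
  satisfied 1 clause(s); 4 remain; assigned so far: [4]
unit clause [-2] forces x2=F; simplify:
  satisfied 4 clause(s); 0 remain; assigned so far: [2, 4]

Answer: 0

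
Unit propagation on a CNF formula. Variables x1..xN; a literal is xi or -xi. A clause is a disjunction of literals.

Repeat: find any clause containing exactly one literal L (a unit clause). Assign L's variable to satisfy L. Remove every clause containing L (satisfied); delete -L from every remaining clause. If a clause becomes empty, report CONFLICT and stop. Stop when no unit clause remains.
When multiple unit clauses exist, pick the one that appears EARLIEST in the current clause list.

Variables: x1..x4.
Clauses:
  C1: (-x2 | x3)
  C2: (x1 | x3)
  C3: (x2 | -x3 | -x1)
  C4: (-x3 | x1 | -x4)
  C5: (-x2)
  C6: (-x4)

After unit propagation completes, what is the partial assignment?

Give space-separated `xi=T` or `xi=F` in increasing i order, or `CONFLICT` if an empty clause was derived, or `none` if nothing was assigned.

Answer: x2=F x4=F

Derivation:
unit clause [-2] forces x2=F; simplify:
  drop 2 from [2, -3, -1] -> [-3, -1]
  satisfied 2 clause(s); 4 remain; assigned so far: [2]
unit clause [-4] forces x4=F; simplify:
  satisfied 2 clause(s); 2 remain; assigned so far: [2, 4]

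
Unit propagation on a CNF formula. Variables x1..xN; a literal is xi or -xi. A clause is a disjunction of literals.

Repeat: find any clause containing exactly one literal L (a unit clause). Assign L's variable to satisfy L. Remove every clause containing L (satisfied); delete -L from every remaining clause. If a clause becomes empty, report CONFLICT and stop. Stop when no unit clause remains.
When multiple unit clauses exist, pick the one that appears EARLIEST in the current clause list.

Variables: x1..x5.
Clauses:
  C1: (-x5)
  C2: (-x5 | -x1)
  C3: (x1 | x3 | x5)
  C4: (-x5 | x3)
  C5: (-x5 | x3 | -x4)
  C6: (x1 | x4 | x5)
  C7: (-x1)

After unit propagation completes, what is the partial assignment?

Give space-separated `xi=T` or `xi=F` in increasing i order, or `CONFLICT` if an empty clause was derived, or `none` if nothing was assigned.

unit clause [-5] forces x5=F; simplify:
  drop 5 from [1, 3, 5] -> [1, 3]
  drop 5 from [1, 4, 5] -> [1, 4]
  satisfied 4 clause(s); 3 remain; assigned so far: [5]
unit clause [-1] forces x1=F; simplify:
  drop 1 from [1, 3] -> [3]
  drop 1 from [1, 4] -> [4]
  satisfied 1 clause(s); 2 remain; assigned so far: [1, 5]
unit clause [3] forces x3=T; simplify:
  satisfied 1 clause(s); 1 remain; assigned so far: [1, 3, 5]
unit clause [4] forces x4=T; simplify:
  satisfied 1 clause(s); 0 remain; assigned so far: [1, 3, 4, 5]

Answer: x1=F x3=T x4=T x5=F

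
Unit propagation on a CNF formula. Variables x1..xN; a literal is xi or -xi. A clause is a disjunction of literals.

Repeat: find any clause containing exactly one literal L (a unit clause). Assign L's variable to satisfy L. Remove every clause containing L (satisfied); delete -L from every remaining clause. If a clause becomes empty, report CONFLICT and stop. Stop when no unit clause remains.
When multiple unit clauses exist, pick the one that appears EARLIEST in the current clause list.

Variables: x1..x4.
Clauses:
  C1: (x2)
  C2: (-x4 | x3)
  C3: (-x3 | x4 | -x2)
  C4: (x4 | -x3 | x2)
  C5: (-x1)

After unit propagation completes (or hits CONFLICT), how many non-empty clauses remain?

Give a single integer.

Answer: 2

Derivation:
unit clause [2] forces x2=T; simplify:
  drop -2 from [-3, 4, -2] -> [-3, 4]
  satisfied 2 clause(s); 3 remain; assigned so far: [2]
unit clause [-1] forces x1=F; simplify:
  satisfied 1 clause(s); 2 remain; assigned so far: [1, 2]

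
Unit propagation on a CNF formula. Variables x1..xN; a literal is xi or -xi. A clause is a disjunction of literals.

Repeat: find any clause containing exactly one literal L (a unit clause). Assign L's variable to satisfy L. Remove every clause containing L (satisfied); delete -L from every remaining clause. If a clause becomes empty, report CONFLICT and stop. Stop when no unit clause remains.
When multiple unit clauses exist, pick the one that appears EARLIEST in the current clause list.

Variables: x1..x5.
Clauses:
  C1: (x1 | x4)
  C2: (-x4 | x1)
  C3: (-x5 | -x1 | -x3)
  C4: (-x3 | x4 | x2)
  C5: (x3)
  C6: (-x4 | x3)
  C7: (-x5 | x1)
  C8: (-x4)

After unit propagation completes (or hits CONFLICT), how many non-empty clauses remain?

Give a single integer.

Answer: 0

Derivation:
unit clause [3] forces x3=T; simplify:
  drop -3 from [-5, -1, -3] -> [-5, -1]
  drop -3 from [-3, 4, 2] -> [4, 2]
  satisfied 2 clause(s); 6 remain; assigned so far: [3]
unit clause [-4] forces x4=F; simplify:
  drop 4 from [1, 4] -> [1]
  drop 4 from [4, 2] -> [2]
  satisfied 2 clause(s); 4 remain; assigned so far: [3, 4]
unit clause [1] forces x1=T; simplify:
  drop -1 from [-5, -1] -> [-5]
  satisfied 2 clause(s); 2 remain; assigned so far: [1, 3, 4]
unit clause [-5] forces x5=F; simplify:
  satisfied 1 clause(s); 1 remain; assigned so far: [1, 3, 4, 5]
unit clause [2] forces x2=T; simplify:
  satisfied 1 clause(s); 0 remain; assigned so far: [1, 2, 3, 4, 5]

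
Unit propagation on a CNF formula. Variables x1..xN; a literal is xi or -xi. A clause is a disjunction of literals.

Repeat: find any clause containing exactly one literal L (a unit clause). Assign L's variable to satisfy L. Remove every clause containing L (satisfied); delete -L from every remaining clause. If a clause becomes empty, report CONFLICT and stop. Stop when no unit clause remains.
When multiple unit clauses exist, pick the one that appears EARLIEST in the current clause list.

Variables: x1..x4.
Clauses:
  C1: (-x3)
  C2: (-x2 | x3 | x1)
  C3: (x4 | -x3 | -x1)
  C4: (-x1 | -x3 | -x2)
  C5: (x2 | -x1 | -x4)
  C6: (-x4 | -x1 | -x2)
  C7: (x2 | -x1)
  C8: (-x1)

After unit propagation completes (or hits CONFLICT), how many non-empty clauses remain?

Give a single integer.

unit clause [-3] forces x3=F; simplify:
  drop 3 from [-2, 3, 1] -> [-2, 1]
  satisfied 3 clause(s); 5 remain; assigned so far: [3]
unit clause [-1] forces x1=F; simplify:
  drop 1 from [-2, 1] -> [-2]
  satisfied 4 clause(s); 1 remain; assigned so far: [1, 3]
unit clause [-2] forces x2=F; simplify:
  satisfied 1 clause(s); 0 remain; assigned so far: [1, 2, 3]

Answer: 0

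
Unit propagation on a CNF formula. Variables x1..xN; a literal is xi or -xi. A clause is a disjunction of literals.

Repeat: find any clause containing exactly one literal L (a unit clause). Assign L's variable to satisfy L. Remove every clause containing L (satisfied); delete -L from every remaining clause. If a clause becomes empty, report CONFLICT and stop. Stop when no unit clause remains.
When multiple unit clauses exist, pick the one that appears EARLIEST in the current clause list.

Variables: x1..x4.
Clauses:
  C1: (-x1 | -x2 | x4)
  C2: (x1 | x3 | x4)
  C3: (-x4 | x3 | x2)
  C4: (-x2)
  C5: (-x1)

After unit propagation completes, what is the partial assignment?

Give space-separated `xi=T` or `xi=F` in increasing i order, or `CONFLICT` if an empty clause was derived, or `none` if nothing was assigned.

unit clause [-2] forces x2=F; simplify:
  drop 2 from [-4, 3, 2] -> [-4, 3]
  satisfied 2 clause(s); 3 remain; assigned so far: [2]
unit clause [-1] forces x1=F; simplify:
  drop 1 from [1, 3, 4] -> [3, 4]
  satisfied 1 clause(s); 2 remain; assigned so far: [1, 2]

Answer: x1=F x2=F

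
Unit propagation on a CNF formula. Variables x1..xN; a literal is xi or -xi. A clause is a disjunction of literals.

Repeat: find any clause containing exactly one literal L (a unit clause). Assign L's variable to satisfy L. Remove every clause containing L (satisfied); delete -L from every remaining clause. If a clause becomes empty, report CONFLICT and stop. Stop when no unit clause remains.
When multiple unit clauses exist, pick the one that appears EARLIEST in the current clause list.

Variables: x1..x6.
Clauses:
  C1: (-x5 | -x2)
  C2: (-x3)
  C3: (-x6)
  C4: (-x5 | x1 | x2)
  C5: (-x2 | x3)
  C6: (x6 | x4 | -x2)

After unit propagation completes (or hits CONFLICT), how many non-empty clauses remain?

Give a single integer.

Answer: 1

Derivation:
unit clause [-3] forces x3=F; simplify:
  drop 3 from [-2, 3] -> [-2]
  satisfied 1 clause(s); 5 remain; assigned so far: [3]
unit clause [-6] forces x6=F; simplify:
  drop 6 from [6, 4, -2] -> [4, -2]
  satisfied 1 clause(s); 4 remain; assigned so far: [3, 6]
unit clause [-2] forces x2=F; simplify:
  drop 2 from [-5, 1, 2] -> [-5, 1]
  satisfied 3 clause(s); 1 remain; assigned so far: [2, 3, 6]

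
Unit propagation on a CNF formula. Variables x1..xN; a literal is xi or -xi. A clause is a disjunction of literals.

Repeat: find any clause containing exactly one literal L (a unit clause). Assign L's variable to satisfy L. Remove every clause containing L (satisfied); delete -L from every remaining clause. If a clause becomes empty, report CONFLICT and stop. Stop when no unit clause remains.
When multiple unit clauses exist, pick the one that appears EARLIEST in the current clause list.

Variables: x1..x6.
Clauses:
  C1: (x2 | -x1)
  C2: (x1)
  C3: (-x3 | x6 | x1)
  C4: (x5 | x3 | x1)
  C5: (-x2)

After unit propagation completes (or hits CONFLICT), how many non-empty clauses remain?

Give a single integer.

Answer: 0

Derivation:
unit clause [1] forces x1=T; simplify:
  drop -1 from [2, -1] -> [2]
  satisfied 3 clause(s); 2 remain; assigned so far: [1]
unit clause [2] forces x2=T; simplify:
  drop -2 from [-2] -> [] (empty!)
  satisfied 1 clause(s); 1 remain; assigned so far: [1, 2]
CONFLICT (empty clause)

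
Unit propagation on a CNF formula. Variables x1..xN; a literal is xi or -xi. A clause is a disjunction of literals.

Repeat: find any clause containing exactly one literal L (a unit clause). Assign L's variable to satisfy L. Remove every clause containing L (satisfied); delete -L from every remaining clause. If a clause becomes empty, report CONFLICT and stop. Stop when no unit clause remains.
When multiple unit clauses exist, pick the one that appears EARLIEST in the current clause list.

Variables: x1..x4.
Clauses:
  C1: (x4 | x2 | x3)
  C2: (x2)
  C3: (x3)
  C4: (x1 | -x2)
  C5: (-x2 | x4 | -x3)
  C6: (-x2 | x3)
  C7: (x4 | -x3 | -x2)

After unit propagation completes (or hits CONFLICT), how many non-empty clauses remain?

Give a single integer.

unit clause [2] forces x2=T; simplify:
  drop -2 from [1, -2] -> [1]
  drop -2 from [-2, 4, -3] -> [4, -3]
  drop -2 from [-2, 3] -> [3]
  drop -2 from [4, -3, -2] -> [4, -3]
  satisfied 2 clause(s); 5 remain; assigned so far: [2]
unit clause [3] forces x3=T; simplify:
  drop -3 from [4, -3] -> [4]
  drop -3 from [4, -3] -> [4]
  satisfied 2 clause(s); 3 remain; assigned so far: [2, 3]
unit clause [1] forces x1=T; simplify:
  satisfied 1 clause(s); 2 remain; assigned so far: [1, 2, 3]
unit clause [4] forces x4=T; simplify:
  satisfied 2 clause(s); 0 remain; assigned so far: [1, 2, 3, 4]

Answer: 0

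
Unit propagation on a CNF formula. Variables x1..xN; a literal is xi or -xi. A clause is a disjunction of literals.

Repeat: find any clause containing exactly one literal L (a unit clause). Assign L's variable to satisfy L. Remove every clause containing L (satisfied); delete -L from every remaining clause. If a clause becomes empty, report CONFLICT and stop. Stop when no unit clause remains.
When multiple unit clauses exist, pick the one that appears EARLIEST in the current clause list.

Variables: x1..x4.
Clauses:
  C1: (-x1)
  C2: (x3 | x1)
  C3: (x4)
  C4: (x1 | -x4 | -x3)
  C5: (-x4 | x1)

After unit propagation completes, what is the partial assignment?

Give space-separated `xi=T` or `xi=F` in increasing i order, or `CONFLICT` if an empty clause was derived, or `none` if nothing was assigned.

unit clause [-1] forces x1=F; simplify:
  drop 1 from [3, 1] -> [3]
  drop 1 from [1, -4, -3] -> [-4, -3]
  drop 1 from [-4, 1] -> [-4]
  satisfied 1 clause(s); 4 remain; assigned so far: [1]
unit clause [3] forces x3=T; simplify:
  drop -3 from [-4, -3] -> [-4]
  satisfied 1 clause(s); 3 remain; assigned so far: [1, 3]
unit clause [4] forces x4=T; simplify:
  drop -4 from [-4] -> [] (empty!)
  drop -4 from [-4] -> [] (empty!)
  satisfied 1 clause(s); 2 remain; assigned so far: [1, 3, 4]
CONFLICT (empty clause)

Answer: CONFLICT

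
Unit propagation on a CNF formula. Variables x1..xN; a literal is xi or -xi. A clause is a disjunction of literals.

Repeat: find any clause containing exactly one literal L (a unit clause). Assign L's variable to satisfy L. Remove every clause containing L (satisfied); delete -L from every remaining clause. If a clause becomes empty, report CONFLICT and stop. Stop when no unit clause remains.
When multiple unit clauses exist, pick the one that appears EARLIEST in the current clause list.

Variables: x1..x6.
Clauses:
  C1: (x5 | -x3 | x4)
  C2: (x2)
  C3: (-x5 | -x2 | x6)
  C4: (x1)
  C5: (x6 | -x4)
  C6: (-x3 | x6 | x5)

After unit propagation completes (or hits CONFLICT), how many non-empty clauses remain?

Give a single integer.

Answer: 4

Derivation:
unit clause [2] forces x2=T; simplify:
  drop -2 from [-5, -2, 6] -> [-5, 6]
  satisfied 1 clause(s); 5 remain; assigned so far: [2]
unit clause [1] forces x1=T; simplify:
  satisfied 1 clause(s); 4 remain; assigned so far: [1, 2]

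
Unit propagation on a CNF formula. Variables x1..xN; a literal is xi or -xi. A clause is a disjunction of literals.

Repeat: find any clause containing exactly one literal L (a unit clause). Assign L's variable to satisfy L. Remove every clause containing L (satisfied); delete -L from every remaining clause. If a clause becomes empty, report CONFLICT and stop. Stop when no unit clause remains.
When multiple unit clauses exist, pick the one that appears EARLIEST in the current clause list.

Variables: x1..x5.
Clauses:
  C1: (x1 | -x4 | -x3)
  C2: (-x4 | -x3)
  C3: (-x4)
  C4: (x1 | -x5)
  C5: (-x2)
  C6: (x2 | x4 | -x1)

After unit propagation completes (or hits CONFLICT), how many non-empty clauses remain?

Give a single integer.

Answer: 0

Derivation:
unit clause [-4] forces x4=F; simplify:
  drop 4 from [2, 4, -1] -> [2, -1]
  satisfied 3 clause(s); 3 remain; assigned so far: [4]
unit clause [-2] forces x2=F; simplify:
  drop 2 from [2, -1] -> [-1]
  satisfied 1 clause(s); 2 remain; assigned so far: [2, 4]
unit clause [-1] forces x1=F; simplify:
  drop 1 from [1, -5] -> [-5]
  satisfied 1 clause(s); 1 remain; assigned so far: [1, 2, 4]
unit clause [-5] forces x5=F; simplify:
  satisfied 1 clause(s); 0 remain; assigned so far: [1, 2, 4, 5]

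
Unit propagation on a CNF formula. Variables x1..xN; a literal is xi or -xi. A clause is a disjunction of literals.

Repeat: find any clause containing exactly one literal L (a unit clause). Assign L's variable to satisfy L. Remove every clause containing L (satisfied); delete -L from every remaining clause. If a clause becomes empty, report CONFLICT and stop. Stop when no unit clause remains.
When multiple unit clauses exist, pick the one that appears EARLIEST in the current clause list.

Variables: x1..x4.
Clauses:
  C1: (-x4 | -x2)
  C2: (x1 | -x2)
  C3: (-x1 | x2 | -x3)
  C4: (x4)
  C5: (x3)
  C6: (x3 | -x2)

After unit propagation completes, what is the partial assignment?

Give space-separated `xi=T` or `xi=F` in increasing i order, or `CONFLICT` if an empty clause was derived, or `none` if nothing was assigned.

unit clause [4] forces x4=T; simplify:
  drop -4 from [-4, -2] -> [-2]
  satisfied 1 clause(s); 5 remain; assigned so far: [4]
unit clause [-2] forces x2=F; simplify:
  drop 2 from [-1, 2, -3] -> [-1, -3]
  satisfied 3 clause(s); 2 remain; assigned so far: [2, 4]
unit clause [3] forces x3=T; simplify:
  drop -3 from [-1, -3] -> [-1]
  satisfied 1 clause(s); 1 remain; assigned so far: [2, 3, 4]
unit clause [-1] forces x1=F; simplify:
  satisfied 1 clause(s); 0 remain; assigned so far: [1, 2, 3, 4]

Answer: x1=F x2=F x3=T x4=T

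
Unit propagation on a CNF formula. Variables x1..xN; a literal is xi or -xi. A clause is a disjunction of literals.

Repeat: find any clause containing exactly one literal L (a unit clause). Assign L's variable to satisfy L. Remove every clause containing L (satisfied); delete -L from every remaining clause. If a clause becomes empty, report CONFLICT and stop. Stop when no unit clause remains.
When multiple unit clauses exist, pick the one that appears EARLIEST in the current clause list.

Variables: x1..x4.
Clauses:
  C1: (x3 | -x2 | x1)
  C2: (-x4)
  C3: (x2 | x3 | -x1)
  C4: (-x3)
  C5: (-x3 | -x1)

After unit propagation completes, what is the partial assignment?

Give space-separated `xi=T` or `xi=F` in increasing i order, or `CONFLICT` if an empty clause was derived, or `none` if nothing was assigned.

unit clause [-4] forces x4=F; simplify:
  satisfied 1 clause(s); 4 remain; assigned so far: [4]
unit clause [-3] forces x3=F; simplify:
  drop 3 from [3, -2, 1] -> [-2, 1]
  drop 3 from [2, 3, -1] -> [2, -1]
  satisfied 2 clause(s); 2 remain; assigned so far: [3, 4]

Answer: x3=F x4=F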